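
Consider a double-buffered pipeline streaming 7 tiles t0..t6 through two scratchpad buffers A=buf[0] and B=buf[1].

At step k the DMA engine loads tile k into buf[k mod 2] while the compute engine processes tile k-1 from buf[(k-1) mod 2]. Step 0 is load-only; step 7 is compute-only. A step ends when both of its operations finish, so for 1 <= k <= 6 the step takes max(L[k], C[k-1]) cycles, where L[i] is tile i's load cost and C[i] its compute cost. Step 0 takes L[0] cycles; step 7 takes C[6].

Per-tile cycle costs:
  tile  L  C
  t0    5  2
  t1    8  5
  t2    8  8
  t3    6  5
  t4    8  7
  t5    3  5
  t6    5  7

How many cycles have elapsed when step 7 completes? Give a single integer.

step 0: L[0]=5 → dur=5, Σ=5 | A=load:t0 B=idle [load-only]
step 1: L[1]=8 C[0]=2 → dur=8, Σ=13 | A=compute:t0 B=load:t1 [load-bound]
step 2: L[2]=8 C[1]=5 → dur=8, Σ=21 | A=load:t2 B=compute:t1 [load-bound]
step 3: L[3]=6 C[2]=8 → dur=8, Σ=29 | A=compute:t2 B=load:t3 [compute-bound]
step 4: L[4]=8 C[3]=5 → dur=8, Σ=37 | A=load:t4 B=compute:t3 [load-bound]
step 5: L[5]=3 C[4]=7 → dur=7, Σ=44 | A=compute:t4 B=load:t5 [compute-bound]
step 6: L[6]=5 C[5]=5 → dur=5, Σ=49 | A=load:t6 B=compute:t5 [tied]
step 7: C[6]=7 → dur=7, Σ=56 | A=compute:t6 B=idle [compute-only]

end_cycle[7] = 56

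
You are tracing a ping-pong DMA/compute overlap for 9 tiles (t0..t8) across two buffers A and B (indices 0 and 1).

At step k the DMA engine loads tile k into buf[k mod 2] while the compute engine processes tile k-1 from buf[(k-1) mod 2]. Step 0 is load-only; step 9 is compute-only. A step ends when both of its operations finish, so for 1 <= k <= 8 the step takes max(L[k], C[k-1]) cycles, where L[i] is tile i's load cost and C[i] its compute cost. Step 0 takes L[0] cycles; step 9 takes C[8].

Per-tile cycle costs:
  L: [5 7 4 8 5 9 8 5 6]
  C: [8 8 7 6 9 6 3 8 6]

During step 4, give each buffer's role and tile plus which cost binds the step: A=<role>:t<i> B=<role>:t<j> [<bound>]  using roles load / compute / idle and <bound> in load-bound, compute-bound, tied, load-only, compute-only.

  0. 5=5c; end=5; A:t0 B:-
  1. max(7,8)=8c; end=13; A:t0 B:t1
  2. max(4,8)=8c; end=21; A:t2 B:t1
  3. max(8,7)=8c; end=29; A:t2 B:t3
  4. max(5,6)=6c; end=35; A:t4 B:t3
  5. max(9,9)=9c; end=44; A:t4 B:t5
  6. max(8,6)=8c; end=52; A:t6 B:t5
  7. max(5,3)=5c; end=57; A:t6 B:t7
  8. max(6,8)=8c; end=65; A:t8 B:t7
  9. 6=6c; end=71; A:t8 B:t7

step 4: A=load:t4 B=compute:t3 [compute-bound]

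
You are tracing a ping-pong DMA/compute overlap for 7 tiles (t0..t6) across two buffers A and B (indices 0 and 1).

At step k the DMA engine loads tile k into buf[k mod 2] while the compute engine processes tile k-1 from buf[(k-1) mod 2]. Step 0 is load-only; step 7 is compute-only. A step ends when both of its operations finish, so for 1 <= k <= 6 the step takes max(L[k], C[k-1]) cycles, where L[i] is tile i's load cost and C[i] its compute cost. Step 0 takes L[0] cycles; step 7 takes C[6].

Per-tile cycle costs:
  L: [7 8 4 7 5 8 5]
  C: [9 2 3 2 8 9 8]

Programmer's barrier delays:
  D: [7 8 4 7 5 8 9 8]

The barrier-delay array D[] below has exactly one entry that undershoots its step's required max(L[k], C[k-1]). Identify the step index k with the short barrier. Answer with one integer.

[0] required=L[0]=7=7 vs D=7 ok
[1] required=max(L[1]=8,C[0]=9)=9 vs D=8 SHORT
[2] required=max(L[2]=4,C[1]=2)=4 vs D=4 ok
[3] required=max(L[3]=7,C[2]=3)=7 vs D=7 ok
[4] required=max(L[4]=5,C[3]=2)=5 vs D=5 ok
[5] required=max(L[5]=8,C[4]=8)=8 vs D=8 ok
[6] required=max(L[6]=5,C[5]=9)=9 vs D=9 ok
[7] required=C[6]=8=8 vs D=8 ok

hazard at step 1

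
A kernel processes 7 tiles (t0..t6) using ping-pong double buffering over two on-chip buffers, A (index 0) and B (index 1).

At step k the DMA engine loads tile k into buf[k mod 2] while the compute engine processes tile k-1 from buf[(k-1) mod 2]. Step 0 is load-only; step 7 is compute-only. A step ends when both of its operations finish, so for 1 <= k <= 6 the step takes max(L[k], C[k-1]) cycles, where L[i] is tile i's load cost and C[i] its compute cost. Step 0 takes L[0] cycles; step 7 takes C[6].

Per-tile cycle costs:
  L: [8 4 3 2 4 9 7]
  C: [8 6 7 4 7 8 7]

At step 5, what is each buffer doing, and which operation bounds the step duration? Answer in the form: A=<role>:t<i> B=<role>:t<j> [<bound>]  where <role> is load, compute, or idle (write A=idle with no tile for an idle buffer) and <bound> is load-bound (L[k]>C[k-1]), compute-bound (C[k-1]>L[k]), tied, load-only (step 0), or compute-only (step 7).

step 5: A=compute:t4 B=load:t5 [load-bound]

  0. 8=8c; end=8; A:t0 B:-
  1. max(4,8)=8c; end=16; A:t0 B:t1
  2. max(3,6)=6c; end=22; A:t2 B:t1
  3. max(2,7)=7c; end=29; A:t2 B:t3
  4. max(4,4)=4c; end=33; A:t4 B:t3
  5. max(9,7)=9c; end=42; A:t4 B:t5
  6. max(7,8)=8c; end=50; A:t6 B:t5
  7. 7=7c; end=57; A:t6 B:t5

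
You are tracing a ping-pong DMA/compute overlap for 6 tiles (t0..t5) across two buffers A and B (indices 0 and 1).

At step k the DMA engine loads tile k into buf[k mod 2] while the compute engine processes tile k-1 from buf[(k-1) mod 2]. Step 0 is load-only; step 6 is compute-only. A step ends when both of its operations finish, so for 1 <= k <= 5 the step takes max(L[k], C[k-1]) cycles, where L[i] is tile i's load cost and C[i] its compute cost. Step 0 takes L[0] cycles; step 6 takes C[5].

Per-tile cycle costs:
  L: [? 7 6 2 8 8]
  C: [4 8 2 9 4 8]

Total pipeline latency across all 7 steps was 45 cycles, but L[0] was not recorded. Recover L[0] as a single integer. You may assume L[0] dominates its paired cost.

step 0 | dur = L[0]=? = L[0]  (unknown; binding)
step 1 | dur = max(L[1]=7, C[0]=4) = 7
step 2 | dur = max(L[2]=6, C[1]=8) = 8
step 3 | dur = max(L[3]=2, C[2]=2) = 2
step 4 | dur = max(L[4]=8, C[3]=9) = 9
step 5 | dur = max(L[5]=8, C[4]=4) = 8
step 6 | dur = C[5]=8 = 8
sum of known step durations = 42
dur[0] = total - known = 45 - 42 = 3
L[0] is the binding max in step 0, so L[0] = dur[0] = 3

L[0] = 3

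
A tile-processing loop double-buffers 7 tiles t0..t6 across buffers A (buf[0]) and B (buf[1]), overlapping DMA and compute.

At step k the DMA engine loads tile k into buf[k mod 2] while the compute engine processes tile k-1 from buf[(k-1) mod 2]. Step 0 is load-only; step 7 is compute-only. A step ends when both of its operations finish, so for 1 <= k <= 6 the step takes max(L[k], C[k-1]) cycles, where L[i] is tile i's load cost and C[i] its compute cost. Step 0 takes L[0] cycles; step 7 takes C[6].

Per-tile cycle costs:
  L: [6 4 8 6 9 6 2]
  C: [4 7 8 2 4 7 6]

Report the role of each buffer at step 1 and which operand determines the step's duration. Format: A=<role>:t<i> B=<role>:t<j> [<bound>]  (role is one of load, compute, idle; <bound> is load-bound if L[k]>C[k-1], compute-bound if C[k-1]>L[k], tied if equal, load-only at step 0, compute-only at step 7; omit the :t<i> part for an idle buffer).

step 1: A=compute:t0 B=load:t1 [tied]

k=0 load=t0/6c comp=- wait=6 total=6
k=1 load=t1/4c comp=t0/4c wait=4 total=10
k=2 load=t2/8c comp=t1/7c wait=8 total=18
k=3 load=t3/6c comp=t2/8c wait=8 total=26
k=4 load=t4/9c comp=t3/2c wait=9 total=35
k=5 load=t5/6c comp=t4/4c wait=6 total=41
k=6 load=t6/2c comp=t5/7c wait=7 total=48
k=7 load=- comp=t6/6c wait=6 total=54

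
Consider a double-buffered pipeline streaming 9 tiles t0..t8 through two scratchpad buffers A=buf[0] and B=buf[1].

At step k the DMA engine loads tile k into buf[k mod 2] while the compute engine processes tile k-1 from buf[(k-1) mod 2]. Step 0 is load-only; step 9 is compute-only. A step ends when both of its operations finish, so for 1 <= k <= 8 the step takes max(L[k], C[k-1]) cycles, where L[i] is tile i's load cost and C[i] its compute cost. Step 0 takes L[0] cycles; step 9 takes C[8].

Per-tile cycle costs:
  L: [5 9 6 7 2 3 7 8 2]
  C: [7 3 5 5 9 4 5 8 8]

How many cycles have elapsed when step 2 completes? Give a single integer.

end_cycle[2] = 20

  0. 5=5c; end=5; A:t0 B:-
  1. max(9,7)=9c; end=14; A:t0 B:t1
  2. max(6,3)=6c; end=20; A:t2 B:t1
  3. max(7,5)=7c; end=27; A:t2 B:t3
  4. max(2,5)=5c; end=32; A:t4 B:t3
  5. max(3,9)=9c; end=41; A:t4 B:t5
  6. max(7,4)=7c; end=48; A:t6 B:t5
  7. max(8,5)=8c; end=56; A:t6 B:t7
  8. max(2,8)=8c; end=64; A:t8 B:t7
  9. 8=8c; end=72; A:t8 B:t7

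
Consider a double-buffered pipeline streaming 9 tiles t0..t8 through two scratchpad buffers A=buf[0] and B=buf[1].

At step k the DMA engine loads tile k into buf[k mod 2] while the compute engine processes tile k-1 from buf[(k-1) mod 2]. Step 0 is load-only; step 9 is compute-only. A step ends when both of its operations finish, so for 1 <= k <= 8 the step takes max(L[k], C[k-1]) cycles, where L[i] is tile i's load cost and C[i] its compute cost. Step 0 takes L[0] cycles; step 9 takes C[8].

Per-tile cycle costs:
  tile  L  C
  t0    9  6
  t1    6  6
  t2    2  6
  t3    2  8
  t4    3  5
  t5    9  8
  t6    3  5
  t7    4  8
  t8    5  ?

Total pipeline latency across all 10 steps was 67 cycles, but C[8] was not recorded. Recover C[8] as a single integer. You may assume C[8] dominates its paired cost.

step 0: dur = L[0]=9 = 9
step 1: dur = max(L[1]=6, C[0]=6) = 6
step 2: dur = max(L[2]=2, C[1]=6) = 6
step 3: dur = max(L[3]=2, C[2]=6) = 6
step 4: dur = max(L[4]=3, C[3]=8) = 8
step 5: dur = max(L[5]=9, C[4]=5) = 9
step 6: dur = max(L[6]=3, C[5]=8) = 8
step 7: dur = max(L[7]=4, C[6]=5) = 5
step 8: dur = max(L[8]=5, C[7]=8) = 8
step 9: dur = C[8]=? = C[8]  (unknown; binding)
sum of known step durations = 65
dur[9] = total - known = 67 - 65 = 2
C[8] is the binding max in step 9, so C[8] = dur[9] = 2

C[8] = 2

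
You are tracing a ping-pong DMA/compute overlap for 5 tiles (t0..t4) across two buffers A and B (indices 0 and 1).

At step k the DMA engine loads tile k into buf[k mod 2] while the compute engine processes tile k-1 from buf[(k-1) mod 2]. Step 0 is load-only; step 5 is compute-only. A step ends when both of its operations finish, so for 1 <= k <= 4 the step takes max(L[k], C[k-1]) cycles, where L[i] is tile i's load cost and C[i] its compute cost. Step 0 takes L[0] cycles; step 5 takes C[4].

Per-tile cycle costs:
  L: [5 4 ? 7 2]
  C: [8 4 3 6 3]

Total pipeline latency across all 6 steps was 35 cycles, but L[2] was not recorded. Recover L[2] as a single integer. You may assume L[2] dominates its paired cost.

L[2] = 6

step 0 = dur = L[0]=5 = 5
step 1 = dur = max(L[1]=4, C[0]=8) = 8
step 2 = dur = max(L[2]=?, C[1]=4) = L[2]  (unknown; binding)
step 3 = dur = max(L[3]=7, C[2]=3) = 7
step 4 = dur = max(L[4]=2, C[3]=6) = 6
step 5 = dur = C[4]=3 = 3
sum of known step durations = 29
dur[2] = total - known = 35 - 29 = 6
L[2] is the binding max in step 2, so L[2] = dur[2] = 6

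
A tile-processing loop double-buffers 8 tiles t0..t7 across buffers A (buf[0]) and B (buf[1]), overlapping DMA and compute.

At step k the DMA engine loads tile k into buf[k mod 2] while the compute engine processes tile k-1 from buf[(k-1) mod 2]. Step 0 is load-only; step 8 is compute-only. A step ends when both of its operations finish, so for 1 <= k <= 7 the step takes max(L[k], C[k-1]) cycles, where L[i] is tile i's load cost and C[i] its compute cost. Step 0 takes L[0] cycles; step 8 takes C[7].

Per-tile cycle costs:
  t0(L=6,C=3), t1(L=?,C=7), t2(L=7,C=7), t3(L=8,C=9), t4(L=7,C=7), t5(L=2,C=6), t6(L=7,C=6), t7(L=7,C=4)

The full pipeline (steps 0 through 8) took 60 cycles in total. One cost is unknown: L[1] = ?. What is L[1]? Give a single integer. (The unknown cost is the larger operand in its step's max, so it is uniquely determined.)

step 0 → dur = L[0]=6 = 6
step 1 → dur = max(L[1]=?, C[0]=3) = L[1]  (unknown; binding)
step 2 → dur = max(L[2]=7, C[1]=7) = 7
step 3 → dur = max(L[3]=8, C[2]=7) = 8
step 4 → dur = max(L[4]=7, C[3]=9) = 9
step 5 → dur = max(L[5]=2, C[4]=7) = 7
step 6 → dur = max(L[6]=7, C[5]=6) = 7
step 7 → dur = max(L[7]=7, C[6]=6) = 7
step 8 → dur = C[7]=4 = 4
sum of known step durations = 55
dur[1] = total - known = 60 - 55 = 5
L[1] is the binding max in step 1, so L[1] = dur[1] = 5

L[1] = 5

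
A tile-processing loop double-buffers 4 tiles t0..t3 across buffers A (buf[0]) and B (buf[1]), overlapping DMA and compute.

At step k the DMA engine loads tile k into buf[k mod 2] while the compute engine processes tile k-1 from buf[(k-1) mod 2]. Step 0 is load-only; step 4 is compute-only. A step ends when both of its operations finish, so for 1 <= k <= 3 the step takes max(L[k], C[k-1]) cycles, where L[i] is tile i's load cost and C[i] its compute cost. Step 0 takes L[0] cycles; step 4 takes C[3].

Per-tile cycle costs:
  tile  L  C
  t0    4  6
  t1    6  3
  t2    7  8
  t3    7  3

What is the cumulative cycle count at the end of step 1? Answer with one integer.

k=0 load=t0/4c comp=- wait=4 total=4
k=1 load=t1/6c comp=t0/6c wait=6 total=10
k=2 load=t2/7c comp=t1/3c wait=7 total=17
k=3 load=t3/7c comp=t2/8c wait=8 total=25
k=4 load=- comp=t3/3c wait=3 total=28

end_cycle[1] = 10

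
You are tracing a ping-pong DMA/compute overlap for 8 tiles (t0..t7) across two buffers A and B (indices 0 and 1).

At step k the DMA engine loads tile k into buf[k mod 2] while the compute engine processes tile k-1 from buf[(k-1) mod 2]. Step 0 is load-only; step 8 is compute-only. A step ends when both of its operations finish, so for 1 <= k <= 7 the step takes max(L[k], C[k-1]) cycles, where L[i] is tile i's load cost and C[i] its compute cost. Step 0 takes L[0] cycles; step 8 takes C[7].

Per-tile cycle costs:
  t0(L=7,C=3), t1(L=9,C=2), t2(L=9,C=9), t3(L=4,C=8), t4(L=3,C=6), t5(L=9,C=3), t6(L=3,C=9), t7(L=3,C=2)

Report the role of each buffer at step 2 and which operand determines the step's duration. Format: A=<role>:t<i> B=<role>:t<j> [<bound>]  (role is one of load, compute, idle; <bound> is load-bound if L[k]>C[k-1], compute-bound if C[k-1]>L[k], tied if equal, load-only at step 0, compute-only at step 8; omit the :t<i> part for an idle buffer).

[0] DMA t0→A (7c) ∥ CU idle ⇒ 7c, clock 7
[1] DMA t1→B (9c) ∥ CU A:t0 (3c) ⇒ 9c, clock 16
[2] DMA t2→A (9c) ∥ CU B:t1 (2c) ⇒ 9c, clock 25
[3] DMA t3→B (4c) ∥ CU A:t2 (9c) ⇒ 9c, clock 34
[4] DMA t4→A (3c) ∥ CU B:t3 (8c) ⇒ 8c, clock 42
[5] DMA t5→B (9c) ∥ CU A:t4 (6c) ⇒ 9c, clock 51
[6] DMA t6→A (3c) ∥ CU B:t5 (3c) ⇒ 3c, clock 54
[7] DMA t7→B (3c) ∥ CU A:t6 (9c) ⇒ 9c, clock 63
[8] DMA idle ∥ CU B:t7 (2c) ⇒ 2c, clock 65

step 2: A=load:t2 B=compute:t1 [load-bound]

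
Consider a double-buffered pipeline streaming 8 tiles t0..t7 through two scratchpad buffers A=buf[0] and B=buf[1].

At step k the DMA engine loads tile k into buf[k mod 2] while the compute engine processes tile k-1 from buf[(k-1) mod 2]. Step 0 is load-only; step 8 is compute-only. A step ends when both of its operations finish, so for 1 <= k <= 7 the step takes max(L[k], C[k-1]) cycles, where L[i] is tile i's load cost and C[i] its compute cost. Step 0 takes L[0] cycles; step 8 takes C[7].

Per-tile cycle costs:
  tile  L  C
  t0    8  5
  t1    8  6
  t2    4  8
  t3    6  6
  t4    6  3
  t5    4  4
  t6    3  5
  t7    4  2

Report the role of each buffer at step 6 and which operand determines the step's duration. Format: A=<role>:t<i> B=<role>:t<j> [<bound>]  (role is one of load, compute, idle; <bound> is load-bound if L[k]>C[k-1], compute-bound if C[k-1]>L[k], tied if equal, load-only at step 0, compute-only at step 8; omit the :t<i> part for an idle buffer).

step 6: A=load:t6 B=compute:t5 [compute-bound]

[0] DMA t0→A (8c) ∥ CU idle ⇒ 8c, clock 8
[1] DMA t1→B (8c) ∥ CU A:t0 (5c) ⇒ 8c, clock 16
[2] DMA t2→A (4c) ∥ CU B:t1 (6c) ⇒ 6c, clock 22
[3] DMA t3→B (6c) ∥ CU A:t2 (8c) ⇒ 8c, clock 30
[4] DMA t4→A (6c) ∥ CU B:t3 (6c) ⇒ 6c, clock 36
[5] DMA t5→B (4c) ∥ CU A:t4 (3c) ⇒ 4c, clock 40
[6] DMA t6→A (3c) ∥ CU B:t5 (4c) ⇒ 4c, clock 44
[7] DMA t7→B (4c) ∥ CU A:t6 (5c) ⇒ 5c, clock 49
[8] DMA idle ∥ CU B:t7 (2c) ⇒ 2c, clock 51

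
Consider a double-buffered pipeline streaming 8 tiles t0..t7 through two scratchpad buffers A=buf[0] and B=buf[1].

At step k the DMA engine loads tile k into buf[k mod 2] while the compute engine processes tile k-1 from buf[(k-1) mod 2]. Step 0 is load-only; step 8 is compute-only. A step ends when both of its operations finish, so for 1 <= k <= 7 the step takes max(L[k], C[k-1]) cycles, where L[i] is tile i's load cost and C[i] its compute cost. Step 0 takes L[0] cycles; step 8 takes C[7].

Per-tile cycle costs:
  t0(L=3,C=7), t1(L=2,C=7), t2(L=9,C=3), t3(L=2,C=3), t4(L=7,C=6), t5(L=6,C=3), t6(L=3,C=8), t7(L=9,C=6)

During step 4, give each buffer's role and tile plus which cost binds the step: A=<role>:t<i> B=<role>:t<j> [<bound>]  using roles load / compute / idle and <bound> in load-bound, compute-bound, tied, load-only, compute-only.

step 4: A=load:t4 B=compute:t3 [load-bound]

step 0: L[0]=3 → dur=3, Σ=3 | A=load:t0 B=idle [load-only]
step 1: L[1]=2 C[0]=7 → dur=7, Σ=10 | A=compute:t0 B=load:t1 [compute-bound]
step 2: L[2]=9 C[1]=7 → dur=9, Σ=19 | A=load:t2 B=compute:t1 [load-bound]
step 3: L[3]=2 C[2]=3 → dur=3, Σ=22 | A=compute:t2 B=load:t3 [compute-bound]
step 4: L[4]=7 C[3]=3 → dur=7, Σ=29 | A=load:t4 B=compute:t3 [load-bound]
step 5: L[5]=6 C[4]=6 → dur=6, Σ=35 | A=compute:t4 B=load:t5 [tied]
step 6: L[6]=3 C[5]=3 → dur=3, Σ=38 | A=load:t6 B=compute:t5 [tied]
step 7: L[7]=9 C[6]=8 → dur=9, Σ=47 | A=compute:t6 B=load:t7 [load-bound]
step 8: C[7]=6 → dur=6, Σ=53 | A=idle B=compute:t7 [compute-only]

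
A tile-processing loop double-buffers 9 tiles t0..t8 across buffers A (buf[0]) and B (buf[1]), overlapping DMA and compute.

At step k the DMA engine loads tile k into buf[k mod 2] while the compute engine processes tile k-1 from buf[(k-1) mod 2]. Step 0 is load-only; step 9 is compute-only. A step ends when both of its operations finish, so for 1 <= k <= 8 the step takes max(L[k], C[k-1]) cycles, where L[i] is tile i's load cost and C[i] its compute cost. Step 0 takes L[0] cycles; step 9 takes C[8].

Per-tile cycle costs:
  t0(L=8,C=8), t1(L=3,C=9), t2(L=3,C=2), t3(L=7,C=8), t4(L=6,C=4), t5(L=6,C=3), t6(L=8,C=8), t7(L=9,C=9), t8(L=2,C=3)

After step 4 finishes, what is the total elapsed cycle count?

[0] DMA t0→A (8c) ∥ CU idle ⇒ 8c, clock 8
[1] DMA t1→B (3c) ∥ CU A:t0 (8c) ⇒ 8c, clock 16
[2] DMA t2→A (3c) ∥ CU B:t1 (9c) ⇒ 9c, clock 25
[3] DMA t3→B (7c) ∥ CU A:t2 (2c) ⇒ 7c, clock 32
[4] DMA t4→A (6c) ∥ CU B:t3 (8c) ⇒ 8c, clock 40
[5] DMA t5→B (6c) ∥ CU A:t4 (4c) ⇒ 6c, clock 46
[6] DMA t6→A (8c) ∥ CU B:t5 (3c) ⇒ 8c, clock 54
[7] DMA t7→B (9c) ∥ CU A:t6 (8c) ⇒ 9c, clock 63
[8] DMA t8→A (2c) ∥ CU B:t7 (9c) ⇒ 9c, clock 72
[9] DMA idle ∥ CU A:t8 (3c) ⇒ 3c, clock 75

end_cycle[4] = 40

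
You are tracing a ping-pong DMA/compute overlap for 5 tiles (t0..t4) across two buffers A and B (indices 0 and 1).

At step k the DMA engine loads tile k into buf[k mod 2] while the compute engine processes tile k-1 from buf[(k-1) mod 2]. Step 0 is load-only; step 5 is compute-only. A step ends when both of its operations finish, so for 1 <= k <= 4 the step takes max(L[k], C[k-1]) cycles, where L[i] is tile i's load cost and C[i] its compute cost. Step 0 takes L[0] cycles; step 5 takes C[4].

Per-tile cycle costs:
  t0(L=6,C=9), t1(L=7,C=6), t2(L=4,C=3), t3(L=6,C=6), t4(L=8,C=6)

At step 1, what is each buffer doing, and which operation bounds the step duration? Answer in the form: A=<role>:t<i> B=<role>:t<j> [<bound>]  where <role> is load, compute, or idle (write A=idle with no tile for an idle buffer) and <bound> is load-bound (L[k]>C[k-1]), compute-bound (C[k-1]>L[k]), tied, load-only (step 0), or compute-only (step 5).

step 1: A=compute:t0 B=load:t1 [compute-bound]

step 0: L[0]=6 → dur=6, Σ=6 | A=load:t0 B=idle [load-only]
step 1: L[1]=7 C[0]=9 → dur=9, Σ=15 | A=compute:t0 B=load:t1 [compute-bound]
step 2: L[2]=4 C[1]=6 → dur=6, Σ=21 | A=load:t2 B=compute:t1 [compute-bound]
step 3: L[3]=6 C[2]=3 → dur=6, Σ=27 | A=compute:t2 B=load:t3 [load-bound]
step 4: L[4]=8 C[3]=6 → dur=8, Σ=35 | A=load:t4 B=compute:t3 [load-bound]
step 5: C[4]=6 → dur=6, Σ=41 | A=compute:t4 B=idle [compute-only]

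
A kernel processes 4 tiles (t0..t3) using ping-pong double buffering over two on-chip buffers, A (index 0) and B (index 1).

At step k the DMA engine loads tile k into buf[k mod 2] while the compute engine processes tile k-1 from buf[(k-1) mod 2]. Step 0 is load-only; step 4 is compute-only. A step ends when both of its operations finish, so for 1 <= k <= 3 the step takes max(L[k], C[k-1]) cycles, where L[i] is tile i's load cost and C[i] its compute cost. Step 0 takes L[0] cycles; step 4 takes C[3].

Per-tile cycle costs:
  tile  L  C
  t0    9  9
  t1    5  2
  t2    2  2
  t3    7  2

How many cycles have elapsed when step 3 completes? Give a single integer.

k=0 load=t0/9c comp=- wait=9 total=9
k=1 load=t1/5c comp=t0/9c wait=9 total=18
k=2 load=t2/2c comp=t1/2c wait=2 total=20
k=3 load=t3/7c comp=t2/2c wait=7 total=27
k=4 load=- comp=t3/2c wait=2 total=29

end_cycle[3] = 27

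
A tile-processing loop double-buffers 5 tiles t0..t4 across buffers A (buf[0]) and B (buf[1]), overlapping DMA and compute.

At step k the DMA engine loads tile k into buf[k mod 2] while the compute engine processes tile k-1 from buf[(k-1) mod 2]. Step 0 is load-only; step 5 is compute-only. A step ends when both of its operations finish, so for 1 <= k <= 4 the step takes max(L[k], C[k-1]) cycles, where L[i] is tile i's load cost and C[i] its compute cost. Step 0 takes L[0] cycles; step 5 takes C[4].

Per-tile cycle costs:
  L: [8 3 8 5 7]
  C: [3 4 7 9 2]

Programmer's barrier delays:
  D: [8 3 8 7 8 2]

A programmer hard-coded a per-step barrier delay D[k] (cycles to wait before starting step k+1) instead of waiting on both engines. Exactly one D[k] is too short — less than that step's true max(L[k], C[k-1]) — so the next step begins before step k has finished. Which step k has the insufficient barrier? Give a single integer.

step 0: need L[0]=8 = 8; D[0]=8 ok
step 1: need max(L[1]=3,C[0]=3) = 3; D[1]=3 ok
step 2: need max(L[2]=8,C[1]=4) = 8; D[2]=8 ok
step 3: need max(L[3]=5,C[2]=7) = 7; D[3]=7 ok
step 4: need max(L[4]=7,C[3]=9) = 9; D[4]=8 SHORT
step 5: need C[4]=2 = 2; D[5]=2 ok

hazard at step 4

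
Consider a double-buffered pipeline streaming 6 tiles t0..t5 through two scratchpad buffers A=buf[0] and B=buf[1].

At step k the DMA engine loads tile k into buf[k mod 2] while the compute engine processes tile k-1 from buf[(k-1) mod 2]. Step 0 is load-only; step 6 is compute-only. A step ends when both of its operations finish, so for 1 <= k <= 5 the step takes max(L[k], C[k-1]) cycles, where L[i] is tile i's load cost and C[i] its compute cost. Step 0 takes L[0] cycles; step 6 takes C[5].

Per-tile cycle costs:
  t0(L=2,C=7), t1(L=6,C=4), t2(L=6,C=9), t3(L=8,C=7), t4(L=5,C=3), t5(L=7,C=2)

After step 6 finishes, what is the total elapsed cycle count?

k=0 load=t0/2c comp=- wait=2 total=2
k=1 load=t1/6c comp=t0/7c wait=7 total=9
k=2 load=t2/6c comp=t1/4c wait=6 total=15
k=3 load=t3/8c comp=t2/9c wait=9 total=24
k=4 load=t4/5c comp=t3/7c wait=7 total=31
k=5 load=t5/7c comp=t4/3c wait=7 total=38
k=6 load=- comp=t5/2c wait=2 total=40

end_cycle[6] = 40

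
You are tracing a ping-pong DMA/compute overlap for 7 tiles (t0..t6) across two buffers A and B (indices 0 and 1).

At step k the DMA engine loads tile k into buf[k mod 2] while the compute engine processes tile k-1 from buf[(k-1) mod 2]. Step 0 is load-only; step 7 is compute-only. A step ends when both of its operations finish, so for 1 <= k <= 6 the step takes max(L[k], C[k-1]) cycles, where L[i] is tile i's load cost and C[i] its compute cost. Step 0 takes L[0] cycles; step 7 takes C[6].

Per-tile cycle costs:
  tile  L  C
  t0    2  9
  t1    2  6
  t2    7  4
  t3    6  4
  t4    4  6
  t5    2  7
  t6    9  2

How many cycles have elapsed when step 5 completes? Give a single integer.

end_cycle[5] = 34

[0] DMA t0→A (2c) ∥ CU idle ⇒ 2c, clock 2
[1] DMA t1→B (2c) ∥ CU A:t0 (9c) ⇒ 9c, clock 11
[2] DMA t2→A (7c) ∥ CU B:t1 (6c) ⇒ 7c, clock 18
[3] DMA t3→B (6c) ∥ CU A:t2 (4c) ⇒ 6c, clock 24
[4] DMA t4→A (4c) ∥ CU B:t3 (4c) ⇒ 4c, clock 28
[5] DMA t5→B (2c) ∥ CU A:t4 (6c) ⇒ 6c, clock 34
[6] DMA t6→A (9c) ∥ CU B:t5 (7c) ⇒ 9c, clock 43
[7] DMA idle ∥ CU A:t6 (2c) ⇒ 2c, clock 45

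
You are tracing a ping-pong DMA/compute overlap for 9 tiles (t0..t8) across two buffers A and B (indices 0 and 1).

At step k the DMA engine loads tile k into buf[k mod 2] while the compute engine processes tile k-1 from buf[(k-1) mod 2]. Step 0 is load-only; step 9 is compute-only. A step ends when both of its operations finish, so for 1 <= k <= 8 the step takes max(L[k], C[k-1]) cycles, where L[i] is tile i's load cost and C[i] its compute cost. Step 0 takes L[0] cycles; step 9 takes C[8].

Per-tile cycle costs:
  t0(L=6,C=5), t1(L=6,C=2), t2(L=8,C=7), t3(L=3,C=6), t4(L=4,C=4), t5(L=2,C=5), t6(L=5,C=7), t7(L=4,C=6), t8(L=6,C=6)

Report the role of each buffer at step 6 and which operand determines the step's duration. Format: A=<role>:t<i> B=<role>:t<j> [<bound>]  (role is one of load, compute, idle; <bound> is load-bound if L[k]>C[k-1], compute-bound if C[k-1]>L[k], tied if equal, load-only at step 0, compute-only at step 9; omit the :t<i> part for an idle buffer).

step 6: A=load:t6 B=compute:t5 [tied]

[0] DMA t0→A (6c) ∥ CU idle ⇒ 6c, clock 6
[1] DMA t1→B (6c) ∥ CU A:t0 (5c) ⇒ 6c, clock 12
[2] DMA t2→A (8c) ∥ CU B:t1 (2c) ⇒ 8c, clock 20
[3] DMA t3→B (3c) ∥ CU A:t2 (7c) ⇒ 7c, clock 27
[4] DMA t4→A (4c) ∥ CU B:t3 (6c) ⇒ 6c, clock 33
[5] DMA t5→B (2c) ∥ CU A:t4 (4c) ⇒ 4c, clock 37
[6] DMA t6→A (5c) ∥ CU B:t5 (5c) ⇒ 5c, clock 42
[7] DMA t7→B (4c) ∥ CU A:t6 (7c) ⇒ 7c, clock 49
[8] DMA t8→A (6c) ∥ CU B:t7 (6c) ⇒ 6c, clock 55
[9] DMA idle ∥ CU A:t8 (6c) ⇒ 6c, clock 61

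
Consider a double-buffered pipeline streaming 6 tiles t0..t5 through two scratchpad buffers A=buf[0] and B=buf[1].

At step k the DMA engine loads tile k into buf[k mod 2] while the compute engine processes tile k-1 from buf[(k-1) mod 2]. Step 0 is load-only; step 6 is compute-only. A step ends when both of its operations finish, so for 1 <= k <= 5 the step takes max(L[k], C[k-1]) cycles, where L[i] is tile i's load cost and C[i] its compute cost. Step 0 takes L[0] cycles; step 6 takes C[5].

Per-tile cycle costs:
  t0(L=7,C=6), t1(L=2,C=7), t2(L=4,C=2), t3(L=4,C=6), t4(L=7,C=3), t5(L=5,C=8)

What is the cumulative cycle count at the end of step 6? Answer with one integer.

end_cycle[6] = 44

  0. 7=7c; end=7; A:t0 B:-
  1. max(2,6)=6c; end=13; A:t0 B:t1
  2. max(4,7)=7c; end=20; A:t2 B:t1
  3. max(4,2)=4c; end=24; A:t2 B:t3
  4. max(7,6)=7c; end=31; A:t4 B:t3
  5. max(5,3)=5c; end=36; A:t4 B:t5
  6. 8=8c; end=44; A:t4 B:t5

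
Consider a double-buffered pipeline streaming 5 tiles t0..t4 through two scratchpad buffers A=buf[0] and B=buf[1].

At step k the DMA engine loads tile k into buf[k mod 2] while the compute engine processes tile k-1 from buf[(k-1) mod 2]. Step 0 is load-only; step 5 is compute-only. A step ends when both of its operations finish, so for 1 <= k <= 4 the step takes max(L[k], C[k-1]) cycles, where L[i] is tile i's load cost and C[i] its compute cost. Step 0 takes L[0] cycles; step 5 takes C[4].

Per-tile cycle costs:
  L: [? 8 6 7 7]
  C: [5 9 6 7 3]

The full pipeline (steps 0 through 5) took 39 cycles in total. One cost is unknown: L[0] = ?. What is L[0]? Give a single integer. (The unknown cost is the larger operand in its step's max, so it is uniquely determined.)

L[0] = 5

step 0: dur = L[0]=? = L[0]  (unknown; binding)
step 1: dur = max(L[1]=8, C[0]=5) = 8
step 2: dur = max(L[2]=6, C[1]=9) = 9
step 3: dur = max(L[3]=7, C[2]=6) = 7
step 4: dur = max(L[4]=7, C[3]=7) = 7
step 5: dur = C[4]=3 = 3
sum of known step durations = 34
dur[0] = total - known = 39 - 34 = 5
L[0] is the binding max in step 0, so L[0] = dur[0] = 5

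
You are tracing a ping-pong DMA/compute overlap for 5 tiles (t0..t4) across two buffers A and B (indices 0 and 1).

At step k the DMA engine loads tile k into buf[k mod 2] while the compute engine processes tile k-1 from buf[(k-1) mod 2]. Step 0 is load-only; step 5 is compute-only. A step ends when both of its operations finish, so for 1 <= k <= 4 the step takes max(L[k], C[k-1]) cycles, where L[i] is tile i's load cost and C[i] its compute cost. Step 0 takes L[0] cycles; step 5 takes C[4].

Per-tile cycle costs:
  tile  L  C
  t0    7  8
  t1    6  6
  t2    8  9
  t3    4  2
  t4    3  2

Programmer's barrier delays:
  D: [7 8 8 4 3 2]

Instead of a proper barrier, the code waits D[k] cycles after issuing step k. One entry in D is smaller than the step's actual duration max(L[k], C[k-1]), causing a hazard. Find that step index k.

hazard at step 3

[0] required=L[0]=7=7 vs D=7 ok
[1] required=max(L[1]=6,C[0]=8)=8 vs D=8 ok
[2] required=max(L[2]=8,C[1]=6)=8 vs D=8 ok
[3] required=max(L[3]=4,C[2]=9)=9 vs D=4 SHORT
[4] required=max(L[4]=3,C[3]=2)=3 vs D=3 ok
[5] required=C[4]=2=2 vs D=2 ok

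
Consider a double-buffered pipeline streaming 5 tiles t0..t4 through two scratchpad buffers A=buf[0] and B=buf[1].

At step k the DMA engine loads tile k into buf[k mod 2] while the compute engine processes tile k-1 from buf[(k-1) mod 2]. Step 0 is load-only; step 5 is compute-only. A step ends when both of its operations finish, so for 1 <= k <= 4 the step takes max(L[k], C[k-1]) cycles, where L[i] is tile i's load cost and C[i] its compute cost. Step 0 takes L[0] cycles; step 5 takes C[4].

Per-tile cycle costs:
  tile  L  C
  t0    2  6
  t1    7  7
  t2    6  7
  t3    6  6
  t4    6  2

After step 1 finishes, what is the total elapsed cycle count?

k=0 load=t0/2c comp=- wait=2 total=2
k=1 load=t1/7c comp=t0/6c wait=7 total=9
k=2 load=t2/6c comp=t1/7c wait=7 total=16
k=3 load=t3/6c comp=t2/7c wait=7 total=23
k=4 load=t4/6c comp=t3/6c wait=6 total=29
k=5 load=- comp=t4/2c wait=2 total=31

end_cycle[1] = 9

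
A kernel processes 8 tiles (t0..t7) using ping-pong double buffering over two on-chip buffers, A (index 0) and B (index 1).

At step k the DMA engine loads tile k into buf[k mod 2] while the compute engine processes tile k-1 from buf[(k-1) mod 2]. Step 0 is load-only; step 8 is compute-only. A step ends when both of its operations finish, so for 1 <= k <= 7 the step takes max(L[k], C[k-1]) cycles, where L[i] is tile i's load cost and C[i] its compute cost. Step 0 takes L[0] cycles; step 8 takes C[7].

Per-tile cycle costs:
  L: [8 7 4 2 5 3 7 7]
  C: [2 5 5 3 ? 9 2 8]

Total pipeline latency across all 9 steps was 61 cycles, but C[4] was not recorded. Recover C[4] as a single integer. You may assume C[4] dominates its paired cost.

step 0 | dur = L[0]=8 = 8
step 1 | dur = max(L[1]=7, C[0]=2) = 7
step 2 | dur = max(L[2]=4, C[1]=5) = 5
step 3 | dur = max(L[3]=2, C[2]=5) = 5
step 4 | dur = max(L[4]=5, C[3]=3) = 5
step 5 | dur = max(L[5]=3, C[4]=?) = C[4]  (unknown; binding)
step 6 | dur = max(L[6]=7, C[5]=9) = 9
step 7 | dur = max(L[7]=7, C[6]=2) = 7
step 8 | dur = C[7]=8 = 8
sum of known step durations = 54
dur[5] = total - known = 61 - 54 = 7
C[4] is the binding max in step 5, so C[4] = dur[5] = 7

C[4] = 7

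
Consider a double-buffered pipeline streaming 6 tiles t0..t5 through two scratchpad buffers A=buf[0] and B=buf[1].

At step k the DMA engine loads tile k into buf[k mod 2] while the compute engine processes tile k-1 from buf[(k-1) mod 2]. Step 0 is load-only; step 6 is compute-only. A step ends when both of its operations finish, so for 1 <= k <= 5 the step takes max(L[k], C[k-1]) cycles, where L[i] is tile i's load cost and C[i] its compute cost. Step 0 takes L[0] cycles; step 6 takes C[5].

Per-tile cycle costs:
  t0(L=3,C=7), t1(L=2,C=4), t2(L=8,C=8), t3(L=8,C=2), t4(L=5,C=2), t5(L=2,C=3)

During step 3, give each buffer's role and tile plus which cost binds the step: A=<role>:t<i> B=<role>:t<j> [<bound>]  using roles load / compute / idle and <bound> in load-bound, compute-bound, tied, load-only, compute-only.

k=0 load=t0/3c comp=- wait=3 total=3
k=1 load=t1/2c comp=t0/7c wait=7 total=10
k=2 load=t2/8c comp=t1/4c wait=8 total=18
k=3 load=t3/8c comp=t2/8c wait=8 total=26
k=4 load=t4/5c comp=t3/2c wait=5 total=31
k=5 load=t5/2c comp=t4/2c wait=2 total=33
k=6 load=- comp=t5/3c wait=3 total=36

step 3: A=compute:t2 B=load:t3 [tied]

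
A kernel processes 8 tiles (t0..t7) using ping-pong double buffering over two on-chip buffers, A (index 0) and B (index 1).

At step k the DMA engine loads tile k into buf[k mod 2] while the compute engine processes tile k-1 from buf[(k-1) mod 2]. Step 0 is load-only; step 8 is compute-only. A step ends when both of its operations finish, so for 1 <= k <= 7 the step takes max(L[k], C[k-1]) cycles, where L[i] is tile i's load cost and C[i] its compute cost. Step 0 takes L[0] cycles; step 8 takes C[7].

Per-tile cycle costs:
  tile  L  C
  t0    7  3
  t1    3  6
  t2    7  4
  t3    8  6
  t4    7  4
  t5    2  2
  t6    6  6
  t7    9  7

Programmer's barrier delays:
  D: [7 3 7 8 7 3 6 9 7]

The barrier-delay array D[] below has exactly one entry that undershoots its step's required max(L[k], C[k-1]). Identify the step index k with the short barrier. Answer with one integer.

hazard at step 5

[0] required=L[0]=7=7 vs D=7 ok
[1] required=max(L[1]=3,C[0]=3)=3 vs D=3 ok
[2] required=max(L[2]=7,C[1]=6)=7 vs D=7 ok
[3] required=max(L[3]=8,C[2]=4)=8 vs D=8 ok
[4] required=max(L[4]=7,C[3]=6)=7 vs D=7 ok
[5] required=max(L[5]=2,C[4]=4)=4 vs D=3 SHORT
[6] required=max(L[6]=6,C[5]=2)=6 vs D=6 ok
[7] required=max(L[7]=9,C[6]=6)=9 vs D=9 ok
[8] required=C[7]=7=7 vs D=7 ok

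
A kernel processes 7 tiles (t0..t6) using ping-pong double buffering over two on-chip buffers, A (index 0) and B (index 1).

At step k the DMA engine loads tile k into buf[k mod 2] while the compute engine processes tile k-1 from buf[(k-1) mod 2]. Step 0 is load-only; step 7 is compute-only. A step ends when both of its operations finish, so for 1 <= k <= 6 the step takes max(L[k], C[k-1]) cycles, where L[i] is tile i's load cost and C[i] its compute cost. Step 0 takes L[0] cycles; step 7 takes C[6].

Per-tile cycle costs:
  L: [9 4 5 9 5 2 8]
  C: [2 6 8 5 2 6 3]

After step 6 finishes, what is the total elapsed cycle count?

end_cycle[6] = 43

step 0: L[0]=9 → dur=9, Σ=9 | A=load:t0 B=idle [load-only]
step 1: L[1]=4 C[0]=2 → dur=4, Σ=13 | A=compute:t0 B=load:t1 [load-bound]
step 2: L[2]=5 C[1]=6 → dur=6, Σ=19 | A=load:t2 B=compute:t1 [compute-bound]
step 3: L[3]=9 C[2]=8 → dur=9, Σ=28 | A=compute:t2 B=load:t3 [load-bound]
step 4: L[4]=5 C[3]=5 → dur=5, Σ=33 | A=load:t4 B=compute:t3 [tied]
step 5: L[5]=2 C[4]=2 → dur=2, Σ=35 | A=compute:t4 B=load:t5 [tied]
step 6: L[6]=8 C[5]=6 → dur=8, Σ=43 | A=load:t6 B=compute:t5 [load-bound]
step 7: C[6]=3 → dur=3, Σ=46 | A=compute:t6 B=idle [compute-only]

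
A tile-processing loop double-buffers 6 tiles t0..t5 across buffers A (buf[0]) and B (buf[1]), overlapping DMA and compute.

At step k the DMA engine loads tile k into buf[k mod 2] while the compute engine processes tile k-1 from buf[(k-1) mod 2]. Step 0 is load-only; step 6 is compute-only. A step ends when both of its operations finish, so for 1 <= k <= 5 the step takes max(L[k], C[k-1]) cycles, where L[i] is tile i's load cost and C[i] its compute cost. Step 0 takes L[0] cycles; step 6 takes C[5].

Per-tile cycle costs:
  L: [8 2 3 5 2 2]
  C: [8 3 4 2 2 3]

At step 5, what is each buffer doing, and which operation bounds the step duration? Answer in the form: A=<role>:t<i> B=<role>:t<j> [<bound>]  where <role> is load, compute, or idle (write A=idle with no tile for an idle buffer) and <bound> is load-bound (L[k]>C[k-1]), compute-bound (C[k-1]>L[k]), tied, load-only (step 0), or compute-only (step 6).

step 5: A=compute:t4 B=load:t5 [tied]

step 0: L[0]=8 → dur=8, Σ=8 | A=load:t0 B=idle [load-only]
step 1: L[1]=2 C[0]=8 → dur=8, Σ=16 | A=compute:t0 B=load:t1 [compute-bound]
step 2: L[2]=3 C[1]=3 → dur=3, Σ=19 | A=load:t2 B=compute:t1 [tied]
step 3: L[3]=5 C[2]=4 → dur=5, Σ=24 | A=compute:t2 B=load:t3 [load-bound]
step 4: L[4]=2 C[3]=2 → dur=2, Σ=26 | A=load:t4 B=compute:t3 [tied]
step 5: L[5]=2 C[4]=2 → dur=2, Σ=28 | A=compute:t4 B=load:t5 [tied]
step 6: C[5]=3 → dur=3, Σ=31 | A=idle B=compute:t5 [compute-only]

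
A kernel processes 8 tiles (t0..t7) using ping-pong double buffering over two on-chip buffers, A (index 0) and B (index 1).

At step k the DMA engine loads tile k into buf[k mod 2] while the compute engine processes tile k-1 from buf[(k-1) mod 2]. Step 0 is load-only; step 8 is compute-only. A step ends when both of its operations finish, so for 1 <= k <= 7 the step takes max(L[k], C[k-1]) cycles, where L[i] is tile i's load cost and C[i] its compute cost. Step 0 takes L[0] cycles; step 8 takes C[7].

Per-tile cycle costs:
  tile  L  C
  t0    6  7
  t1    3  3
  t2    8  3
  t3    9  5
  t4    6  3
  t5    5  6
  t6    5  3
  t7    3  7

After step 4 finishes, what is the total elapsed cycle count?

k=0 load=t0/6c comp=- wait=6 total=6
k=1 load=t1/3c comp=t0/7c wait=7 total=13
k=2 load=t2/8c comp=t1/3c wait=8 total=21
k=3 load=t3/9c comp=t2/3c wait=9 total=30
k=4 load=t4/6c comp=t3/5c wait=6 total=36
k=5 load=t5/5c comp=t4/3c wait=5 total=41
k=6 load=t6/5c comp=t5/6c wait=6 total=47
k=7 load=t7/3c comp=t6/3c wait=3 total=50
k=8 load=- comp=t7/7c wait=7 total=57

end_cycle[4] = 36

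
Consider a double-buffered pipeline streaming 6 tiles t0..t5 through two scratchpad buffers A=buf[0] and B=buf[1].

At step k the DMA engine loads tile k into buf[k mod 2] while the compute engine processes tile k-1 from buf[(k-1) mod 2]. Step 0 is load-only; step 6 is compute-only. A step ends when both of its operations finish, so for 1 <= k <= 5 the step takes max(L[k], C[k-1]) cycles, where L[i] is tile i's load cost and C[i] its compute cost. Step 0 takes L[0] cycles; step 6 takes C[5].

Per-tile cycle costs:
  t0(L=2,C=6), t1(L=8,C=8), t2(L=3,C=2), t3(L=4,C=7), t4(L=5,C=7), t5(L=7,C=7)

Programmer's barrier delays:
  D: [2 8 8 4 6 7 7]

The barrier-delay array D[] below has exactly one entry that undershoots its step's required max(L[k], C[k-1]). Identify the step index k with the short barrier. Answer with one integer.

[0] required=L[0]=2=2 vs D=2 ok
[1] required=max(L[1]=8,C[0]=6)=8 vs D=8 ok
[2] required=max(L[2]=3,C[1]=8)=8 vs D=8 ok
[3] required=max(L[3]=4,C[2]=2)=4 vs D=4 ok
[4] required=max(L[4]=5,C[3]=7)=7 vs D=6 SHORT
[5] required=max(L[5]=7,C[4]=7)=7 vs D=7 ok
[6] required=C[5]=7=7 vs D=7 ok

hazard at step 4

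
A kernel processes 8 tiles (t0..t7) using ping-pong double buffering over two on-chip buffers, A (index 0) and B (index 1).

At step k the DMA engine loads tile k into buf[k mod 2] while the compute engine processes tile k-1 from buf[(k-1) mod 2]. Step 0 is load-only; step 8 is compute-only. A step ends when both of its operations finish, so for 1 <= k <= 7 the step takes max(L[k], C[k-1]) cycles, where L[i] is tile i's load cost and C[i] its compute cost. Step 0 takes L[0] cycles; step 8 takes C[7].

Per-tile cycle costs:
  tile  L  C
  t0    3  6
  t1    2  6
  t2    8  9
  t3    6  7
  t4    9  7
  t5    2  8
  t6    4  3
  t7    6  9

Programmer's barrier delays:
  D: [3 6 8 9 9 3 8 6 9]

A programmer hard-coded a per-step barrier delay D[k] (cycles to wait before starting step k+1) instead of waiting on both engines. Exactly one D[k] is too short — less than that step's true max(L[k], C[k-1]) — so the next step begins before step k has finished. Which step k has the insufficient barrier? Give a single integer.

hazard at step 5

k=0 barrier L[0]=3→3c, D[0]=3 ok
k=1 barrier max(L[1]=2,C[0]=6)→6c, D[1]=6 ok
k=2 barrier max(L[2]=8,C[1]=6)→8c, D[2]=8 ok
k=3 barrier max(L[3]=6,C[2]=9)→9c, D[3]=9 ok
k=4 barrier max(L[4]=9,C[3]=7)→9c, D[4]=9 ok
k=5 barrier max(L[5]=2,C[4]=7)→7c, D[5]=3 SHORT
k=6 barrier max(L[6]=4,C[5]=8)→8c, D[6]=8 ok
k=7 barrier max(L[7]=6,C[6]=3)→6c, D[7]=6 ok
k=8 barrier C[7]=9→9c, D[8]=9 ok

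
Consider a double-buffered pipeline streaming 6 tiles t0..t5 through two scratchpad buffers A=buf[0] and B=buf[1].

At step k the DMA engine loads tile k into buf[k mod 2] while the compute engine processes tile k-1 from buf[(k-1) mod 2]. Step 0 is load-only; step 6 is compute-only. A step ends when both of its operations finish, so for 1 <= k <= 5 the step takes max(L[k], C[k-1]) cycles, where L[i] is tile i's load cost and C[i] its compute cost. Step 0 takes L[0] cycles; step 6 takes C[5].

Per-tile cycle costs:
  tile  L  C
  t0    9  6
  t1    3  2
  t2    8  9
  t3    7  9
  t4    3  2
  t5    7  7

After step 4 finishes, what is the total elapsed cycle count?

  0. 9=9c; end=9; A:t0 B:-
  1. max(3,6)=6c; end=15; A:t0 B:t1
  2. max(8,2)=8c; end=23; A:t2 B:t1
  3. max(7,9)=9c; end=32; A:t2 B:t3
  4. max(3,9)=9c; end=41; A:t4 B:t3
  5. max(7,2)=7c; end=48; A:t4 B:t5
  6. 7=7c; end=55; A:t4 B:t5

end_cycle[4] = 41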